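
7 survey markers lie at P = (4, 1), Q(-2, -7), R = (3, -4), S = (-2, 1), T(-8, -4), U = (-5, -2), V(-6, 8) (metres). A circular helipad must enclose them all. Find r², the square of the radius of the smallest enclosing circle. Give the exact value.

By Welzl's lemma the MEC is supported by two points (diametrically opposite) or three points (on a circumcircle).
The minimum enclosing circle is determined by three boundary points: Q, R, V.
Their circumcentre is (-187/58, 41/58) with r² = 102425/1682.
The farthest remaining point P is at distance² 87925/1682 ≤ 102425/1682.

102425/1682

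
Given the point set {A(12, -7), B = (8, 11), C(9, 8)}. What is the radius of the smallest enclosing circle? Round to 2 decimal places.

Side lengths²: AB² = 340, AC² = 234, BC² = 10.
Since AB² = 340 ≥ 234 + 10 = 244, the angle opposite AB is not acute, so the smallest enclosing circle has AB as diameter.
Centre = midpoint of AB = (10, 2), r² = 340/4 = 85.
r = √85 ≈ 9.22.

9.22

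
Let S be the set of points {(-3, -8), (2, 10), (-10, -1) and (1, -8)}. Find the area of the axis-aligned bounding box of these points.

216

x ranges over [-10, 2], width 12.
y ranges over [-8, 10], height 18.
Area = 12 × 18 = 216.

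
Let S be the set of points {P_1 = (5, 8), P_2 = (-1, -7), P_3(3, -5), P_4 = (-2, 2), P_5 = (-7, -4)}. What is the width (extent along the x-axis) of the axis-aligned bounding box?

12

max x = 5, min x = -7, so width = 12.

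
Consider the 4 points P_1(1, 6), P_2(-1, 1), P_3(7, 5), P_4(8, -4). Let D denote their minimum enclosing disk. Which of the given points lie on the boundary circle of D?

By Welzl's lemma the MEC is supported by two points (diametrically opposite) or three points (on a circumcircle).
The farthest pair is P_1–P_4 with squared distance 149. The circle on this segment as diameter has centre (4.5, 1) and r² = 149/4 = 37.25.
Check P_2: distance² to centre = 30.25 ≤ 37.25, so it lies inside.
All remaining points lie in this disk, and no smaller disk contains both endpoints, so this is the minimum enclosing circle.
The points at distance exactly r from the centre are P_1, P_4 — 2 points.

P_1, P_4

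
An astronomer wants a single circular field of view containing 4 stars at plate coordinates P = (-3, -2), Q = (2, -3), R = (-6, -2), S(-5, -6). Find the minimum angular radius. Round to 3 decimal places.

4.083

A smallest enclosing disk is always determined by at most three of the input points on its boundary.
The minimum enclosing circle is determined by three boundary points: Q, R, S.
Their circumcentre is (-129/62, -195/62) with r² = 32045/1922.
The farthest remaining point P is at distance² 4145/1922 ≤ 32045/1922.
r = √(32045/1922) ≈ 4.083.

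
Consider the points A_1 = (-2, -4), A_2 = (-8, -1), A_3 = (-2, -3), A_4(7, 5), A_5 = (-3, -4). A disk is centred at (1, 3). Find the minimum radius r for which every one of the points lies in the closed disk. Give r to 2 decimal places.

9.85

The required radius is the distance from (1, 3) to the farthest point.
Squared distances: 58, 97, 45, 40, 65.
Maximum is 97, attained at A_2.
r = √97 ≈ 9.85.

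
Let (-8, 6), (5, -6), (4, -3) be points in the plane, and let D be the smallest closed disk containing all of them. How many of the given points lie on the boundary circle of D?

Call the three points A, B, C in the order given.
Side lengths²: AB² = 313, AC² = 225, BC² = 10.
Since AB² = 313 ≥ 225 + 10 = 235, the angle opposite AB is not acute, so the smallest enclosing circle has AB as diameter.
Centre = midpoint of AB = (-1.5, 0), r² = 313/4 = 78.25.
The points at distance exactly r from the centre are (-8, 6), (5, -6) — 2 points.

2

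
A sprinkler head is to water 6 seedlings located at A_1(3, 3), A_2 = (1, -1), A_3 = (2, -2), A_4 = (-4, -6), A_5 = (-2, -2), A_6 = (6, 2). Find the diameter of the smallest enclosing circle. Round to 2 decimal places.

12.81

By Welzl's lemma the MEC is supported by two points (diametrically opposite) or three points (on a circumcircle).
The farthest pair is A_4–A_6 with squared distance 164. The circle on this segment as diameter has centre (1, -2) and r² = 164/4 = 41.
Check A_1: distance² to centre = 29 ≤ 41, so it lies inside.
All remaining points lie in this disk, and no smaller disk contains both endpoints, so this is the minimum enclosing circle.
Diameter = 2r = 2√41 ≈ 12.81.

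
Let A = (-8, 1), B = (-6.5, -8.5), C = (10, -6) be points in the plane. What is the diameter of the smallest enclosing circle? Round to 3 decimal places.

19.313

Side lengths²: AB² = 92.5, AC² = 373, BC² = 278.5.
Since AC² = 373 ≥ 278.5 + 92.5 = 371, the angle opposite AC is not acute, so the smallest enclosing circle has AC as diameter.
Centre = midpoint of AC = (1, -2.5), r² = 373/4 = 93.25.
Diameter = 2r = 2√(93.25) ≈ 19.313.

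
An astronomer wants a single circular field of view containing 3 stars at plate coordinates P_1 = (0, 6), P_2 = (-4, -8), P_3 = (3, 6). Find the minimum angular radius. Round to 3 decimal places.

Side lengths²: P_1P_2² = 212, P_1P_3² = 9, P_2P_3² = 245.
Since P_2P_3² = 245 ≥ 212 + 9 = 221, the angle opposite P_2P_3 is not acute, so the smallest enclosing circle has P_2P_3 as diameter.
Centre = midpoint of P_2P_3 = (-0.5, -1), r² = 245/4 = 61.25.
r = √(61.25) ≈ 7.826.

7.826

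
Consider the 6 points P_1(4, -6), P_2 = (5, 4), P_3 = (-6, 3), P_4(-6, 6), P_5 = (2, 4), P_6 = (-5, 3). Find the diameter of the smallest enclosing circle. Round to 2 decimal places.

15.62

The minimum enclosing circle of a finite set is fixed by two of the points (as a diameter) or three (as a circumcircle).
The farthest pair is P_1–P_4 with squared distance 244. The circle on this segment as diameter has centre (-1, 0) and r² = 244/4 = 61.
Check P_2: distance² to centre = 52 ≤ 61, so it lies inside.
All remaining points lie in this disk, and no smaller disk contains both endpoints, so this is the minimum enclosing circle.
Diameter = 2r = 2√61 ≈ 15.62.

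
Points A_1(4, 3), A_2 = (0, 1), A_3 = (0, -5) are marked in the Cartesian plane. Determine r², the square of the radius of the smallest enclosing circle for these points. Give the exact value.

20

Side lengths²: A_1A_2² = 20, A_1A_3² = 80, A_2A_3² = 36.
Since A_1A_3² = 80 ≥ 36 + 20 = 56, the angle opposite A_1A_3 is not acute, so the smallest enclosing circle has A_1A_3 as diameter.
Centre = midpoint of A_1A_3 = (2, -1), r² = 80/4 = 20.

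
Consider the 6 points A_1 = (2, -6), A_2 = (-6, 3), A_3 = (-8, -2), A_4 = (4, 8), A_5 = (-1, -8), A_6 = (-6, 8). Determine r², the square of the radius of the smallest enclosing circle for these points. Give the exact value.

77.1103515625

By Welzl's lemma the MEC is supported by two points (diametrically opposite) or three points (on a circumcircle).
The minimum enclosing circle is determined by three boundary points: A_4, A_5, A_6.
Their circumcentre is (-1, 0.78125) with r² = 77.1103515625.
The farthest remaining point A_3 is at distance² 56.7353515625 ≤ 77.1103515625.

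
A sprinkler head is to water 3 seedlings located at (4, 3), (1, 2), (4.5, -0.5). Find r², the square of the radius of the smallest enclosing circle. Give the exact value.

4625/968

Call the three points A, B, C in the order given.
Side lengths²: AB² = 10, AC² = 12.5, BC² = 18.5.
Since BC² = 18.5 < 12.5 + 10 = 22.5, the triangle is acute, so the smallest enclosing circle is the circumcircle.
Circumcentre = (131/44, 47/44), r² = 4625/968.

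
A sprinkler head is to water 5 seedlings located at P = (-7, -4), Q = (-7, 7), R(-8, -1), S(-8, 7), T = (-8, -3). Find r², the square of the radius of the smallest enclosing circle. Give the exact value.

By Welzl's lemma the MEC is supported by two points (diametrically opposite) or three points (on a circumcircle).
The farthest pair is P–S with squared distance 122. The circle on this segment as diameter has centre (-7.5, 1.5) and r² = 122/4 = 30.5.
Check Q: distance² to centre = 30.5 ≤ 30.5, so it lies inside.
All remaining points lie in this disk, and no smaller disk contains both endpoints, so this is the minimum enclosing circle.

30.5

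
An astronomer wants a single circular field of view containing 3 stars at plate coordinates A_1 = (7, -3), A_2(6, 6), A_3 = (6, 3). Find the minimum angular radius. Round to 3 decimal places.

Side lengths²: A_1A_2² = 82, A_1A_3² = 37, A_2A_3² = 9.
Since A_1A_2² = 82 ≥ 37 + 9 = 46, the angle opposite A_1A_2 is not acute, so the smallest enclosing circle has A_1A_2 as diameter.
Centre = midpoint of A_1A_2 = (6.5, 1.5), r² = 82/4 = 20.5.
r = √(20.5) ≈ 4.528.

4.528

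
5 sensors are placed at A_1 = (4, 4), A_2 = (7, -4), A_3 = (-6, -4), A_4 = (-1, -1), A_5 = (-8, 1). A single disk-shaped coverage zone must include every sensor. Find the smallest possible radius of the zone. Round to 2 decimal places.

A smallest enclosing disk is always determined by at most three of the input points on its boundary.
The farthest pair is A_2–A_5 with squared distance 250. The circle on this segment as diameter has centre (-0.5, -1.5) and r² = 250/4 = 62.5.
Check A_1: distance² to centre = 50.5 ≤ 62.5, so it lies inside.
All remaining points lie in this disk, and no smaller disk contains both endpoints, so this is the minimum enclosing circle.
r = √(62.5) ≈ 7.91.

7.91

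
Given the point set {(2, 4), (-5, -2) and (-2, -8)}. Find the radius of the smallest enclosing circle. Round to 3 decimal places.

Call the three points A, B, C in the order given.
Side lengths²: AB² = 85, AC² = 160, BC² = 45.
Since AC² = 160 ≥ 85 + 45 = 130, the angle opposite AC is not acute, so the smallest enclosing circle has AC as diameter.
Centre = midpoint of AC = (0, -2), r² = 160/4 = 40.
r = √40 ≈ 6.325.

6.325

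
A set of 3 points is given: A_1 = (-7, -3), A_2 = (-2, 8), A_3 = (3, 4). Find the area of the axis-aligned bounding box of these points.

110

x ranges over [-7, 3], width 10.
y ranges over [-3, 8], height 11.
Area = 10 × 11 = 110.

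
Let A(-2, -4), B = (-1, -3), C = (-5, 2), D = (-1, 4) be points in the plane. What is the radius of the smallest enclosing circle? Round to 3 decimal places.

By Welzl's lemma the MEC is supported by two points (diametrically opposite) or three points (on a circumcircle).
The farthest pair is A–D with squared distance 65. The circle on this segment as diameter has centre (-1.5, 0) and r² = 65/4 = 16.25.
Check B: distance² to centre = 9.25 ≤ 16.25, so it lies inside.
All remaining points lie in this disk, and no smaller disk contains both endpoints, so this is the minimum enclosing circle.
r = √(16.25) ≈ 4.031.

4.031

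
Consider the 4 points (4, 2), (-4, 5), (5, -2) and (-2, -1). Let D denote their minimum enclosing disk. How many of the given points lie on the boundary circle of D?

2

The farthest pair is (-4, 5)–(5, -2) with squared distance 130. The circle on this segment as diameter has centre (0.5, 1.5) and r² = 130/4 = 32.5.
Check (4, 2): distance² to centre = 12.5 ≤ 32.5, so it lies inside.
All remaining points lie in this disk, and no smaller disk contains both endpoints, so this is the minimum enclosing circle.
The points at distance exactly r from the centre are (-4, 5), (5, -2) — 2 points.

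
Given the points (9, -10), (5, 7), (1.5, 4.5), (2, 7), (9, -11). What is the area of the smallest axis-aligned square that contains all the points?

The bounding box has width 7.5 and height 18.
An axis-aligned square enclosing the set must have side ≥ max(width, height).
So the minimum side is max(7.5, 18) = 18.
Area = 18² = 324.

324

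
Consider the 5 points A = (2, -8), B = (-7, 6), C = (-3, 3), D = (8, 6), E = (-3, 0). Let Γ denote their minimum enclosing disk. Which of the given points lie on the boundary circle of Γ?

A, B, D

The minimum enclosing circle of a finite set is fixed by two of the points (as a diameter) or three (as a circumcircle).
The minimum enclosing circle is determined by three boundary points: A, B, D.
Their circumcentre is (0.5, 13/14) with r² = 8033/98.
The farthest remaining point C is at distance² 1621/98 ≤ 8033/98.
The points at distance exactly r from the centre are A, B, D — 3 points.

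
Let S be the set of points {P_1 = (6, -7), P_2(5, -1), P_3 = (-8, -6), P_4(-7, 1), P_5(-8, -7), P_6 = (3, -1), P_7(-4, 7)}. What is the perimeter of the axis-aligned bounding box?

56

Width = max x − min x = 6 − (-8) = 14.
Height = max y − min y = 7 − (-7) = 14.
Perimeter = 2(14 + 14) = 56.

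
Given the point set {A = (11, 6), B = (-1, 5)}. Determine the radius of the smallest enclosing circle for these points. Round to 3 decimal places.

6.021

The smallest circle enclosing two points has them as diameter endpoints.
Centre = midpoint = (5, 5.5); r² = |AB|²/4 = 145/4 = 36.25.
r = √(36.25) ≈ 6.021.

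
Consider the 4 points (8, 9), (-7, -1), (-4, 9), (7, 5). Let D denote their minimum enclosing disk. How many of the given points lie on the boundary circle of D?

2

A smallest enclosing disk is always determined by at most three of the input points on its boundary.
The farthest pair is (8, 9)–(-7, -1) with squared distance 325. The circle on this segment as diameter has centre (0.5, 4) and r² = 325/4 = 81.25.
Check (-4, 9): distance² to centre = 45.25 ≤ 81.25, so it lies inside.
All remaining points lie in this disk, and no smaller disk contains both endpoints, so this is the minimum enclosing circle.
The points at distance exactly r from the centre are (8, 9), (-7, -1) — 2 points.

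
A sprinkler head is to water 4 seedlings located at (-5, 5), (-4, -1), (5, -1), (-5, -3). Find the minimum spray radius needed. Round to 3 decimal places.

5.946

A smallest enclosing disk is always determined by at most three of the input points on its boundary.
The minimum enclosing circle is determined by three boundary points: (-5, 5), (5, -1), (-5, -3).
Their circumcentre is (-0.6, 1) with r² = 35.36.
The farthest remaining point (-4, -1) is at distance² 15.56 ≤ 35.36.
r = √(35.36) ≈ 5.946.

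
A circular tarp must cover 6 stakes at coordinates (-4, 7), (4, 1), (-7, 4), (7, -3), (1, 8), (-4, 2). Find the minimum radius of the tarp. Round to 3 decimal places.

7.826

The minimum enclosing circle of a finite set is fixed by two of the points (as a diameter) or three (as a circumcircle).
The farthest pair is (-7, 4)–(7, -3) with squared distance 245. The circle on this segment as diameter has centre (0, 0.5) and r² = 245/4 = 61.25.
Check (-4, 7): distance² to centre = 58.25 ≤ 61.25, so it lies inside.
All remaining points lie in this disk, and no smaller disk contains both endpoints, so this is the minimum enclosing circle.
r = √(61.25) ≈ 7.826.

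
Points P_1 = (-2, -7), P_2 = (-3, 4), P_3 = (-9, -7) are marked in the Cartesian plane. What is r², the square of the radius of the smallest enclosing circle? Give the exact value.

9577/242

Side lengths²: P_1P_2² = 122, P_1P_3² = 49, P_2P_3² = 157.
Since P_2P_3² = 157 < 122 + 49 = 171, the triangle is acute, so the smallest enclosing circle is the circumcircle.
Circumcentre = (-5.5, -39/22), r² = 9577/242.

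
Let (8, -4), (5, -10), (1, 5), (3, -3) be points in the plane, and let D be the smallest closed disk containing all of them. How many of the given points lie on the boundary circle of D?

2

By Welzl's lemma the MEC is supported by two points (diametrically opposite) or three points (on a circumcircle).
The farthest pair is (5, -10)–(1, 5) with squared distance 241. The circle on this segment as diameter has centre (3, -2.5) and r² = 241/4 = 60.25.
Check (8, -4): distance² to centre = 27.25 ≤ 60.25, so it lies inside.
All remaining points lie in this disk, and no smaller disk contains both endpoints, so this is the minimum enclosing circle.
The points at distance exactly r from the centre are (5, -10), (1, 5) — 2 points.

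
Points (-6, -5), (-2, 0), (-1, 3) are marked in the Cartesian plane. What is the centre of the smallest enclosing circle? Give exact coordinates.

(-3.5, -1)

Call the three points A, B, C in the order given.
Side lengths²: AB² = 41, AC² = 89, BC² = 10.
Since AC² = 89 ≥ 41 + 10 = 51, the angle opposite AC is not acute, so the smallest enclosing circle has AC as diameter.
Centre = midpoint of AC = (-3.5, -1), r² = 89/4 = 22.25.
Centre = (-3.5, -1).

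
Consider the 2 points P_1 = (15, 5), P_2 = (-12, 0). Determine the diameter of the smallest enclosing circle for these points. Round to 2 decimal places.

27.46

The smallest circle enclosing two points has them as diameter endpoints.
Centre = midpoint = (1.5, 2.5); r² = |P_1P_2|²/4 = 754/4 = 188.5.
Diameter = 2r = 2√(188.5) ≈ 27.46.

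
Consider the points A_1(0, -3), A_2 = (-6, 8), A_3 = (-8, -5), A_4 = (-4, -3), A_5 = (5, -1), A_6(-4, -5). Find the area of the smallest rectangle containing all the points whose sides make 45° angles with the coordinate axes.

170

In coordinates u = x + y, v = x − y the rectangle is axis-aligned; the map (x,y)→(u,v) scales areas by 2.
u-values: -3, 2, -13, -7, 4, -9; range = 4 − (-13) = 17.
v-values: 3, -14, -3, -1, 6, 1; range = 6 − (-14) = 20.
Area = (17 × 20) / 2 = 170.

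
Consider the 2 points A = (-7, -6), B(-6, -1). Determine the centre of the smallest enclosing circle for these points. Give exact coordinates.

The smallest circle enclosing two points has them as diameter endpoints.
Centre = midpoint = (-6.5, -3.5); r² = |AB|²/4 = 26/4 = 6.5.
Centre = (-6.5, -3.5).

(-6.5, -3.5)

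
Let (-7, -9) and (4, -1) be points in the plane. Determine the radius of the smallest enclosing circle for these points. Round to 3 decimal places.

6.801

The smallest circle enclosing two points has them as diameter endpoints.
Centre = midpoint = (-1.5, -5); r² = |(-7, -9)−(4, -1)|²/4 = 185/4 = 46.25.
r = √(46.25) ≈ 6.801.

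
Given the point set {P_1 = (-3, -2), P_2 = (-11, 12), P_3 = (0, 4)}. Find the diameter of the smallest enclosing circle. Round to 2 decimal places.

Side lengths²: P_1P_2² = 260, P_1P_3² = 45, P_2P_3² = 185.
Since P_1P_2² = 260 ≥ 185 + 45 = 230, the angle opposite P_1P_2 is not acute, so the smallest enclosing circle has P_1P_2 as diameter.
Centre = midpoint of P_1P_2 = (-7, 5), r² = 260/4 = 65.
Diameter = 2r = 2√65 ≈ 16.12.

16.12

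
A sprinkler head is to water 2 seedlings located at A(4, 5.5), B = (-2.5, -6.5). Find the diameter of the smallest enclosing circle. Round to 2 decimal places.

13.65

The smallest circle enclosing two points has them as diameter endpoints.
Centre = midpoint = (0.75, -0.5); r² = |AB|²/4 = 186.25/4 = 46.5625.
Diameter = 2r = 2√(46.5625) ≈ 13.65.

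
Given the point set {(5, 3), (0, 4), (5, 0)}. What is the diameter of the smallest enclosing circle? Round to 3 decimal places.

6.403

Call the three points A, B, C in the order given.
Side lengths²: AB² = 26, AC² = 9, BC² = 41.
Since BC² = 41 ≥ 26 + 9 = 35, the angle opposite BC is not acute, so the smallest enclosing circle has BC as diameter.
Centre = midpoint of BC = (2.5, 2), r² = 41/4 = 10.25.
Diameter = 2r = 2√(10.25) ≈ 6.403.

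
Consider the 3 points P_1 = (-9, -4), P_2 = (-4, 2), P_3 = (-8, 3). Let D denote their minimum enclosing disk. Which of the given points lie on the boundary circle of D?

Side lengths²: P_1P_2² = 61, P_1P_3² = 50, P_2P_3² = 17.
Since P_1P_2² = 61 < 50 + 17 = 67, the triangle is acute, so the smallest enclosing circle is the circumcircle.
Circumcentre = (-395/58, -43/58), r² = 25925/1682.
The points at distance exactly r from the centre are P_1, P_2, P_3 — 3 points.

P_1, P_2, P_3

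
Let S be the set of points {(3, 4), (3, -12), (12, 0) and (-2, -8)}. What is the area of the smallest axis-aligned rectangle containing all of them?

224

x ranges over [-2, 12], width 14.
y ranges over [-12, 4], height 16.
Area = 14 × 16 = 224.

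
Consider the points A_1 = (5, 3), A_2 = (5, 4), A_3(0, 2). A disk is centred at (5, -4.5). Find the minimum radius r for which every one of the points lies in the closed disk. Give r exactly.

The required radius is the distance from (5, -4.5) to the farthest point.
Squared distances: 56.25, 72.25, 67.25.
Maximum is 72.25, attained at A_2.
r = √(72.25) = 8.5.

8.5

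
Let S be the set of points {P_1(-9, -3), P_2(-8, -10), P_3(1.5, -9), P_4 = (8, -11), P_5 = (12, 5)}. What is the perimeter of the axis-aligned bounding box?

Width = max x − min x = 12 − (-9) = 21.
Height = max y − min y = 5 − (-11) = 16.
Perimeter = 2(21 + 16) = 74.

74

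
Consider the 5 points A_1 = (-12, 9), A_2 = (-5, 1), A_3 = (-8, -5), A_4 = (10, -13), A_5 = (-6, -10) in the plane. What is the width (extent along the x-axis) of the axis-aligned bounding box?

max x = 10, min x = -12, so width = 22.

22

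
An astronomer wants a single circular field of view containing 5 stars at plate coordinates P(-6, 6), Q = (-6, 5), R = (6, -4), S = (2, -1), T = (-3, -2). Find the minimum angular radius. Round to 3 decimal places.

7.810

By Welzl's lemma the MEC is supported by two points (diametrically opposite) or three points (on a circumcircle).
The farthest pair is P–R with squared distance 244. The circle on this segment as diameter has centre (0, 1) and r² = 244/4 = 61.
Check Q: distance² to centre = 52 ≤ 61, so it lies inside.
All remaining points lie in this disk, and no smaller disk contains both endpoints, so this is the minimum enclosing circle.
r = √61 ≈ 7.810.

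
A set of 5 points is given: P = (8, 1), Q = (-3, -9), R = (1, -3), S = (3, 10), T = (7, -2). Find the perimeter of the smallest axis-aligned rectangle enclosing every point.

60

Width = max x − min x = 8 − (-3) = 11.
Height = max y − min y = 10 − (-9) = 19.
Perimeter = 2(11 + 19) = 60.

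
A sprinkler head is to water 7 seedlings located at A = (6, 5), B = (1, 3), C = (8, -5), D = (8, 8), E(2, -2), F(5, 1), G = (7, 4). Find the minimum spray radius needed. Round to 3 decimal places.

6.532

The minimum enclosing circle is determined by three boundary points: B, C, D.
Their circumcentre is (103/14, 1.5) with r² = 4181/98.
The farthest remaining point E is at distance² 4013/98 ≤ 4181/98.
r = √(4181/98) ≈ 6.532.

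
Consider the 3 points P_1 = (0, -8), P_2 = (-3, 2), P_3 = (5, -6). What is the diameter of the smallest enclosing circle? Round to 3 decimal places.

Side lengths²: P_1P_2² = 109, P_1P_3² = 29, P_2P_3² = 128.
Since P_2P_3² = 128 < 109 + 29 = 138, the triangle is acute, so the smallest enclosing circle is the circumcircle.
Circumcentre = (9/14, -33/14), r² = 3161/98.
Diameter = 2r = 2√(3161/98) ≈ 11.359.

11.359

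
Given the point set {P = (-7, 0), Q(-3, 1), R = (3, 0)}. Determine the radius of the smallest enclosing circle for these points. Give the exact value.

5

Side lengths²: PQ² = 17, PR² = 100, QR² = 37.
Since PR² = 100 ≥ 37 + 17 = 54, the angle opposite PR is not acute, so the smallest enclosing circle has PR as diameter.
Centre = midpoint of PR = (-2, 0), r² = 100/4 = 25.
r = √25 = 5.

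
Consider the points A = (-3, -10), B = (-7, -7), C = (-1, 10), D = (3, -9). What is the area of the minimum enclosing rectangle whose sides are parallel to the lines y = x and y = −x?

264.5

In coordinates u = x + y, v = x − y the rectangle is axis-aligned; the map (x,y)→(u,v) scales areas by 2.
u-values: -13, -14, 9, -6; range = 9 − (-14) = 23.
v-values: 7, 0, -11, 12; range = 12 − (-11) = 23.
Area = (23 × 23) / 2 = 264.5.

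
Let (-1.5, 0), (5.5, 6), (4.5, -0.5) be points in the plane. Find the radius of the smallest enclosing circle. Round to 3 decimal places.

4.610

Call the three points A, B, C in the order given.
Side lengths²: AB² = 85, AC² = 36.25, BC² = 43.25.
Since AB² = 85 ≥ 43.25 + 36.25 = 79.5, the angle opposite AB is not acute, so the smallest enclosing circle has AB as diameter.
Centre = midpoint of AB = (2, 3), r² = 85/4 = 21.25.
r = √(21.25) ≈ 4.610.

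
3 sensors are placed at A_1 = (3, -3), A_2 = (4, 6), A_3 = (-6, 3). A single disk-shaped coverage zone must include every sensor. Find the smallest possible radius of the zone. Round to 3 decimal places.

Side lengths²: A_1A_2² = 82, A_1A_3² = 117, A_2A_3² = 109.
Since A_1A_3² = 117 < 109 + 82 = 191, the triangle is acute, so the smallest enclosing circle is the circumcircle.
Circumcentre = (-13/58, 111/58), r² = 58097/1682.
r = √(58097/1682) ≈ 5.877.

5.877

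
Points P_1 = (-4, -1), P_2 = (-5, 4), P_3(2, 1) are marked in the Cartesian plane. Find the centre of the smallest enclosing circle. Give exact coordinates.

Side lengths²: P_1P_2² = 26, P_1P_3² = 40, P_2P_3² = 58.
Since P_2P_3² = 58 < 40 + 26 = 66, the triangle is acute, so the smallest enclosing circle is the circumcircle.
Circumcentre = (-1.6875, 2.0625), r² = 14.7265625.
Centre = (-1.6875, 2.0625).

(-1.6875, 2.0625)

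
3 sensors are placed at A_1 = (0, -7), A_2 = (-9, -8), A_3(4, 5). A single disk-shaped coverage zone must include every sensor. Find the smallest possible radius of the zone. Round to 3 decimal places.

9.192

Side lengths²: A_1A_2² = 82, A_1A_3² = 160, A_2A_3² = 338.
Since A_2A_3² = 338 ≥ 160 + 82 = 242, the angle opposite A_2A_3 is not acute, so the smallest enclosing circle has A_2A_3 as diameter.
Centre = midpoint of A_2A_3 = (-2.5, -1.5), r² = 338/4 = 84.5.
r = √(84.5) ≈ 9.192.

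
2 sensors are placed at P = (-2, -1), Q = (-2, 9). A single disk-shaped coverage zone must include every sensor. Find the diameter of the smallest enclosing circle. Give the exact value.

10

The smallest circle enclosing two points has them as diameter endpoints.
Centre = midpoint = (-2, 4); r² = |PQ|²/4 = 100/4 = 25.
Diameter = 2r = 2√25 = 10.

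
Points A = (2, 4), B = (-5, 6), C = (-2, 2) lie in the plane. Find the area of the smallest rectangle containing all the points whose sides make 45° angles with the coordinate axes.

In coordinates u = x + y, v = x − y the rectangle is axis-aligned; the map (x,y)→(u,v) scales areas by 2.
u-values: 6, 1, 0; range = 6 − 0 = 6.
v-values: -2, -11, -4; range = -2 − (-11) = 9.
Area = (6 × 9) / 2 = 27.

27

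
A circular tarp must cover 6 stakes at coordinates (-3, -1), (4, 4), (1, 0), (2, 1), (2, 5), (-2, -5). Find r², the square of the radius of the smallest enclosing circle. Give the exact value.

29.453125

The minimum enclosing circle is determined by three boundary points: (4, 4), (2, 5), (-2, -5).
Their circumcentre is (0.625, -0.25) with r² = 29.453125.
The farthest remaining point (-3, -1) is at distance² 13.703125 ≤ 29.453125.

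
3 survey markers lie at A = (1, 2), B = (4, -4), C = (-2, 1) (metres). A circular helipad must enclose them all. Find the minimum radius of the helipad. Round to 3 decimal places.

3.905

Side lengths²: AB² = 45, AC² = 10, BC² = 61.
Since BC² = 61 ≥ 45 + 10 = 55, the angle opposite BC is not acute, so the smallest enclosing circle has BC as diameter.
Centre = midpoint of BC = (1, -1.5), r² = 61/4 = 15.25.
r = √(15.25) ≈ 3.905.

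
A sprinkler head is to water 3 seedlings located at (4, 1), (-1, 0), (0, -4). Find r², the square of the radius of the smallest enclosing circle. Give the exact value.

9061/882

Call the three points A, B, C in the order given.
Side lengths²: AB² = 26, AC² = 41, BC² = 17.
Since AC² = 41 < 26 + 17 = 43, the triangle is acute, so the smallest enclosing circle is the circumcircle.
Circumcentre = (79/42, -59/42), r² = 9061/882.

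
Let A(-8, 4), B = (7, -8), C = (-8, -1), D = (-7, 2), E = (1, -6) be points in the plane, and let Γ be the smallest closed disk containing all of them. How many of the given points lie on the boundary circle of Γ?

2

By Welzl's lemma the MEC is supported by two points (diametrically opposite) or three points (on a circumcircle).
The farthest pair is A–B with squared distance 369. The circle on this segment as diameter has centre (-0.5, -2) and r² = 369/4 = 92.25.
Check C: distance² to centre = 57.25 ≤ 92.25, so it lies inside.
All remaining points lie in this disk, and no smaller disk contains both endpoints, so this is the minimum enclosing circle.
The points at distance exactly r from the centre are A, B — 2 points.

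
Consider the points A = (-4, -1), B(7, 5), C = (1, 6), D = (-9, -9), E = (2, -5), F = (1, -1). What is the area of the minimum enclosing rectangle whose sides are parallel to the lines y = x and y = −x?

180

In coordinates u = x + y, v = x − y the rectangle is axis-aligned; the map (x,y)→(u,v) scales areas by 2.
u-values: -5, 12, 7, -18, -3, 0; range = 12 − (-18) = 30.
v-values: -3, 2, -5, 0, 7, 2; range = 7 − (-5) = 12.
Area = (30 × 12) / 2 = 180.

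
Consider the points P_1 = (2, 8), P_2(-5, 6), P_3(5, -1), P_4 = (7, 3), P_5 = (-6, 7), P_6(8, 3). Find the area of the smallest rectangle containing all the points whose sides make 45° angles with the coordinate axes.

95

In coordinates u = x + y, v = x − y the rectangle is axis-aligned; the map (x,y)→(u,v) scales areas by 2.
u-values: 10, 1, 4, 10, 1, 11; range = 11 − 1 = 10.
v-values: -6, -11, 6, 4, -13, 5; range = 6 − (-13) = 19.
Area = (10 × 19) / 2 = 95.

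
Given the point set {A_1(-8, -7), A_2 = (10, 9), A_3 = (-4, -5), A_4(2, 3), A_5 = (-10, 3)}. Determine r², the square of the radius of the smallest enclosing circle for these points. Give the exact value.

The minimum enclosing circle of a finite set is fixed by two of the points (as a diameter) or three (as a circumcircle).
The farthest pair is A_1–A_2 with squared distance 580. The circle on this segment as diameter has centre (1, 1) and r² = 580/4 = 145.
Check A_3: distance² to centre = 61 ≤ 145, so it lies inside.
All remaining points lie in this disk, and no smaller disk contains both endpoints, so this is the minimum enclosing circle.

145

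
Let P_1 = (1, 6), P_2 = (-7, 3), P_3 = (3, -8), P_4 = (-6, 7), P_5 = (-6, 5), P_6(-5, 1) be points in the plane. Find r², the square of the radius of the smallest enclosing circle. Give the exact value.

The farthest pair is P_3–P_4 with squared distance 306. The circle on this segment as diameter has centre (-1.5, -0.5) and r² = 306/4 = 76.5.
Check P_1: distance² to centre = 48.5 ≤ 76.5, so it lies inside.
All remaining points lie in this disk, and no smaller disk contains both endpoints, so this is the minimum enclosing circle.

76.5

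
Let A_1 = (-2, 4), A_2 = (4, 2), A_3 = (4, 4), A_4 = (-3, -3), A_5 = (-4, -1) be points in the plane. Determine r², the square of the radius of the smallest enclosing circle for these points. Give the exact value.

24.5

The minimum enclosing circle of a finite set is fixed by two of the points (as a diameter) or three (as a circumcircle).
The farthest pair is A_3–A_4 with squared distance 98. The circle on this segment as diameter has centre (0.5, 0.5) and r² = 98/4 = 24.5.
Check A_1: distance² to centre = 18.5 ≤ 24.5, so it lies inside.
All remaining points lie in this disk, and no smaller disk contains both endpoints, so this is the minimum enclosing circle.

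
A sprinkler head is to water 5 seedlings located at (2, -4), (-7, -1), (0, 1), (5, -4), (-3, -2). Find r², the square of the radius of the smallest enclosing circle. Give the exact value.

The minimum enclosing circle of a finite set is fixed by two of the points (as a diameter) or three (as a circumcircle).
The farthest pair is (-7, -1)–(5, -4) with squared distance 153. The circle on this segment as diameter has centre (-1, -2.5) and r² = 153/4 = 38.25.
Check (2, -4): distance² to centre = 11.25 ≤ 38.25, so it lies inside.
All remaining points lie in this disk, and no smaller disk contains both endpoints, so this is the minimum enclosing circle.

38.25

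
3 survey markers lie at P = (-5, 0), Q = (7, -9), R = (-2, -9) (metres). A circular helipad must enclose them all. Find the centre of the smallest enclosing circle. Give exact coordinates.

Side lengths²: PQ² = 225, PR² = 90, QR² = 81.
Since PQ² = 225 ≥ 90 + 81 = 171, the angle opposite PQ is not acute, so the smallest enclosing circle has PQ as diameter.
Centre = midpoint of PQ = (1, -4.5), r² = 225/4 = 56.25.
Centre = (1, -4.5).

(1, -4.5)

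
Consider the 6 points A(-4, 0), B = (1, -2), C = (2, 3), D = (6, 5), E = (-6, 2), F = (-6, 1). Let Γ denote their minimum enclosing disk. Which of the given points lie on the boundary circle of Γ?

D, F

By Welzl's lemma the MEC is supported by two points (diametrically opposite) or three points (on a circumcircle).
The farthest pair is D–F with squared distance 160. The circle on this segment as diameter has centre (0, 3) and r² = 160/4 = 40.
Check A: distance² to centre = 25 ≤ 40, so it lies inside.
All remaining points lie in this disk, and no smaller disk contains both endpoints, so this is the minimum enclosing circle.
The points at distance exactly r from the centre are D, F — 2 points.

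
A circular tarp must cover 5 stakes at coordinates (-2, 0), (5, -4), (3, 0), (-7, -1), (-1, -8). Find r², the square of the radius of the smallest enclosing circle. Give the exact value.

The minimum enclosing circle of a finite set is fixed by two of the points (as a diameter) or three (as a circumcircle).
The farthest pair is (5, -4)–(-7, -1) with squared distance 153. The circle on this segment as diameter has centre (-1, -2.5) and r² = 153/4 = 38.25.
Check (-2, 0): distance² to centre = 7.25 ≤ 38.25, so it lies inside.
All remaining points lie in this disk, and no smaller disk contains both endpoints, so this is the minimum enclosing circle.

38.25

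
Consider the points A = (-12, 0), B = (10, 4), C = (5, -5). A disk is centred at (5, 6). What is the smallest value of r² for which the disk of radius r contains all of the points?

325

The required radius is the distance from (5, 6) to the farthest point.
Squared distances: 325, 29, 121.
Maximum is 325, attained at A.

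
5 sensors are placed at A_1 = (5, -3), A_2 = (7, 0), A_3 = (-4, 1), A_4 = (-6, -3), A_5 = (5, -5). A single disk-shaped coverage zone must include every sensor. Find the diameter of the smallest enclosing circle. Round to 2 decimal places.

The farthest pair is A_2–A_4 with squared distance 178. The circle on this segment as diameter has centre (0.5, -1.5) and r² = 178/4 = 44.5.
Check A_1: distance² to centre = 22.5 ≤ 44.5, so it lies inside.
All remaining points lie in this disk, and no smaller disk contains both endpoints, so this is the minimum enclosing circle.
Diameter = 2r = 2√(44.5) ≈ 13.34.

13.34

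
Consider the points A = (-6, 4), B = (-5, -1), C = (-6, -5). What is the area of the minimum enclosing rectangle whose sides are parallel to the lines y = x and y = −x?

In coordinates u = x + y, v = x − y the rectangle is axis-aligned; the map (x,y)→(u,v) scales areas by 2.
u-values: -2, -6, -11; range = -2 − (-11) = 9.
v-values: -10, -4, -1; range = -1 − (-10) = 9.
Area = (9 × 9) / 2 = 40.5.

40.5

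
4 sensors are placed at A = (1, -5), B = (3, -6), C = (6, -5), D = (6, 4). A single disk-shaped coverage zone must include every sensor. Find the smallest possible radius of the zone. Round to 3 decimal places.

5.225

A smallest enclosing disk is always determined by at most three of the input points on its boundary.
The minimum enclosing circle is determined by three boundary points: A, B, D.
Their circumcentre is (197/46, -43/46) with r² = 28885/1058.
The farthest remaining point C is at distance² 20605/1058 ≤ 28885/1058.
r = √(28885/1058) ≈ 5.225.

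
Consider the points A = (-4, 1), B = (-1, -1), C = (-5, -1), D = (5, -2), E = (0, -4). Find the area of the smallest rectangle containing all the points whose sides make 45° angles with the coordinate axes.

54

In coordinates u = x + y, v = x − y the rectangle is axis-aligned; the map (x,y)→(u,v) scales areas by 2.
u-values: -3, -2, -6, 3, -4; range = 3 − (-6) = 9.
v-values: -5, 0, -4, 7, 4; range = 7 − (-5) = 12.
Area = (9 × 12) / 2 = 54.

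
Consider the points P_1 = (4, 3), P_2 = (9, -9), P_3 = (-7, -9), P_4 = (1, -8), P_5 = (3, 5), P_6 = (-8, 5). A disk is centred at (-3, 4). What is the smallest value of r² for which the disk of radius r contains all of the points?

The required radius is the distance from (-3, 4) to the farthest point.
Squared distances: 50, 313, 185, 160, 37, 26.
Maximum is 313, attained at P_2.

313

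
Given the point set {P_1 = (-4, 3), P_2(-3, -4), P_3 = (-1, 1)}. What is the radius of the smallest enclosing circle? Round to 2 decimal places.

Side lengths²: P_1P_2² = 50, P_1P_3² = 13, P_2P_3² = 29.
Since P_1P_2² = 50 ≥ 29 + 13 = 42, the angle opposite P_1P_2 is not acute, so the smallest enclosing circle has P_1P_2 as diameter.
Centre = midpoint of P_1P_2 = (-3.5, -0.5), r² = 50/4 = 12.5.
r = √(12.5) ≈ 3.54.

3.54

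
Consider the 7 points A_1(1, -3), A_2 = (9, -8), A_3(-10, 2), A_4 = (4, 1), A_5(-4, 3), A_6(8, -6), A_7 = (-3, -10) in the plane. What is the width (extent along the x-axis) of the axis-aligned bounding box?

19

max x = 9, min x = -10, so width = 19.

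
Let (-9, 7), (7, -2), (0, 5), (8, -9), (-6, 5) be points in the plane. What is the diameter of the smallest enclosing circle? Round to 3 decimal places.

23.345

The farthest pair is (-9, 7)–(8, -9) with squared distance 545. The circle on this segment as diameter has centre (-0.5, -1) and r² = 545/4 = 136.25.
Check (7, -2): distance² to centre = 57.25 ≤ 136.25, so it lies inside.
All remaining points lie in this disk, and no smaller disk contains both endpoints, so this is the minimum enclosing circle.
Diameter = 2r = 2√(136.25) ≈ 23.345.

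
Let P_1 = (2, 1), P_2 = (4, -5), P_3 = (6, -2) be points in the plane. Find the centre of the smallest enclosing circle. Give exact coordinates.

Side lengths²: P_1P_2² = 40, P_1P_3² = 25, P_2P_3² = 13.
Since P_1P_2² = 40 ≥ 25 + 13 = 38, the angle opposite P_1P_2 is not acute, so the smallest enclosing circle has P_1P_2 as diameter.
Centre = midpoint of P_1P_2 = (3, -2), r² = 40/4 = 10.
Centre = (3, -2).

(3, -2)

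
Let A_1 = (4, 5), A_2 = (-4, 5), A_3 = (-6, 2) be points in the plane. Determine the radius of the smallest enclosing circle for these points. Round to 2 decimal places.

Side lengths²: A_1A_2² = 64, A_1A_3² = 109, A_2A_3² = 13.
Since A_1A_3² = 109 ≥ 64 + 13 = 77, the angle opposite A_1A_3 is not acute, so the smallest enclosing circle has A_1A_3 as diameter.
Centre = midpoint of A_1A_3 = (-1, 3.5), r² = 109/4 = 27.25.
r = √(27.25) ≈ 5.22.

5.22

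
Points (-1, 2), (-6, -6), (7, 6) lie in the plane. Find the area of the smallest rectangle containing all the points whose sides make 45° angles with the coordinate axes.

50

In coordinates u = x + y, v = x − y the rectangle is axis-aligned; the map (x,y)→(u,v) scales areas by 2.
u-values: 1, -12, 13; range = 13 − (-12) = 25.
v-values: -3, 0, 1; range = 1 − (-3) = 4.
Area = (25 × 4) / 2 = 50.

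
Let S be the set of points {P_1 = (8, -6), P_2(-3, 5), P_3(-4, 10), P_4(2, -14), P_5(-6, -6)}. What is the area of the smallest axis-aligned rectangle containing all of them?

336

x ranges over [-6, 8], width 14.
y ranges over [-14, 10], height 24.
Area = 14 × 24 = 336.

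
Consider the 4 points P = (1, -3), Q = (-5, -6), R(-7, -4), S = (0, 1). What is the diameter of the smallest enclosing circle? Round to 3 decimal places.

8.721

A smallest enclosing disk is always determined by at most three of the input points on its boundary.
The minimum enclosing circle is determined by three boundary points: Q, R, S.
Their circumcentre is (-37/12, -25/12) with r² = 1369/72.
The farthest remaining point P is at distance² 1261/72 ≤ 1369/72.
Diameter = 2r = 2√(1369/72) ≈ 8.721.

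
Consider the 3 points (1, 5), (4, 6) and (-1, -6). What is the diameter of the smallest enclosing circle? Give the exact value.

13

Call the three points A, B, C in the order given.
Side lengths²: AB² = 10, AC² = 125, BC² = 169.
Since BC² = 169 ≥ 125 + 10 = 135, the angle opposite BC is not acute, so the smallest enclosing circle has BC as diameter.
Centre = midpoint of BC = (1.5, 0), r² = 169/4 = 42.25.
Diameter = 2r = 2√(42.25) = 13.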